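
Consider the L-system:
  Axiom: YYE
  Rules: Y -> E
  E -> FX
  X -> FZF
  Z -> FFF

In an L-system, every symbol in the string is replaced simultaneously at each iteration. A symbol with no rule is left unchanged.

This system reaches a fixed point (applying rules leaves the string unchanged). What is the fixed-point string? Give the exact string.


Answer: FFFFFFFFFFFFFFFFFF

Derivation:
Step 0: YYE
Step 1: EEFX
Step 2: FXFXFFZF
Step 3: FFZFFFZFFFFFFF
Step 4: FFFFFFFFFFFFFFFFFF
Step 5: FFFFFFFFFFFFFFFFFF  (unchanged — fixed point at step 4)


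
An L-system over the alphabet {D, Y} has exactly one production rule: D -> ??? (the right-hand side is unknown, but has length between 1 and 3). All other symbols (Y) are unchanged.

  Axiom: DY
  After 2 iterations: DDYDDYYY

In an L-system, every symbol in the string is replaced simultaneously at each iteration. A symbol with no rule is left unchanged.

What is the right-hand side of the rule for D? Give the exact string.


Trying D -> DDY:
  Step 0: DY
  Step 1: DDYY
  Step 2: DDYDDYYY
Matches the given result.

Answer: DDY


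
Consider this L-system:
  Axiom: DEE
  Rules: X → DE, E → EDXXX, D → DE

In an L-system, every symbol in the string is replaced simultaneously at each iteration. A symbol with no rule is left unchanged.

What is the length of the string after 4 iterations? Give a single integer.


Answer: 303

Derivation:
Step 0: length = 3
Step 1: length = 12
Step 2: length = 33
Step 3: length = 102
Step 4: length = 303


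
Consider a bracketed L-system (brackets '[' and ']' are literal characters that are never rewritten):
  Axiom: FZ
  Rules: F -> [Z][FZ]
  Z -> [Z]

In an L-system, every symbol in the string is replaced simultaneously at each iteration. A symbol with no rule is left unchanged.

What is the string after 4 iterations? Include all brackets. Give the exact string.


Step 0: FZ
Step 1: [Z][FZ][Z]
Step 2: [[Z]][[Z][FZ][Z]][[Z]]
Step 3: [[[Z]]][[[Z]][[Z][FZ][Z]][[Z]]][[[Z]]]
Step 4: [[[[Z]]]][[[[Z]]][[[Z]][[Z][FZ][Z]][[Z]]][[[Z]]]][[[[Z]]]]

Answer: [[[[Z]]]][[[[Z]]][[[Z]][[Z][FZ][Z]][[Z]]][[[Z]]]][[[[Z]]]]


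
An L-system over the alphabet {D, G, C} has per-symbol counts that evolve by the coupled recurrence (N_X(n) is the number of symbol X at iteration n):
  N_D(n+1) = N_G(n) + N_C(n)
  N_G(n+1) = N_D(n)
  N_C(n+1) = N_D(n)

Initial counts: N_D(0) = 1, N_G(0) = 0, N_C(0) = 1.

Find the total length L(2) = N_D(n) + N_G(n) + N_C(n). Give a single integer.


Step 0: N_D=1, N_G=0, N_C=1, L=2
Step 1: N_D=1, N_G=1, N_C=1, L=3
Step 2: N_D=2, N_G=1, N_C=1, L=4

Answer: 4


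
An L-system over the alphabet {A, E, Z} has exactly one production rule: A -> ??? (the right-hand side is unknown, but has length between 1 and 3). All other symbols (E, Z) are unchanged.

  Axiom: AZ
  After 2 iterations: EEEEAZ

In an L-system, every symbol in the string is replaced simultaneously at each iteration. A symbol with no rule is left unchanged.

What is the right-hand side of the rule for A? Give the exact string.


Trying A -> EEA:
  Step 0: AZ
  Step 1: EEAZ
  Step 2: EEEEAZ
Matches the given result.

Answer: EEA


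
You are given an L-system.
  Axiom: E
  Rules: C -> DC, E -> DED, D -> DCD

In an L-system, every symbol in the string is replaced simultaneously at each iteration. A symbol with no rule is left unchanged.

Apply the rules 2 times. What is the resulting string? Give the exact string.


Answer: DCDDEDDCD

Derivation:
Step 0: E
Step 1: DED
Step 2: DCDDEDDCD


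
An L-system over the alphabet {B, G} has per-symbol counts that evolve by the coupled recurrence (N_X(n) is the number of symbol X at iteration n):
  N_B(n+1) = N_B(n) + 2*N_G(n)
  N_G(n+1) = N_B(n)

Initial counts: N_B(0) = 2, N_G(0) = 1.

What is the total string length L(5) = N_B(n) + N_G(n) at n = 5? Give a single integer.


Step 0: N_B=2, N_G=1, L=3
Step 1: N_B=4, N_G=2, L=6
Step 2: N_B=8, N_G=4, L=12
Step 3: N_B=16, N_G=8, L=24
Step 4: N_B=32, N_G=16, L=48
Step 5: N_B=64, N_G=32, L=96

Answer: 96


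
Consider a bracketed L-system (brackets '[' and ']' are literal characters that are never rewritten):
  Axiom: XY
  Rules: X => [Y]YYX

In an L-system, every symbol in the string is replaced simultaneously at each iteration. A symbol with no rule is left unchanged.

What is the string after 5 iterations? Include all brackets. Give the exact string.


Answer: [Y]YY[Y]YY[Y]YY[Y]YY[Y]YYXY

Derivation:
Step 0: XY
Step 1: [Y]YYXY
Step 2: [Y]YY[Y]YYXY
Step 3: [Y]YY[Y]YY[Y]YYXY
Step 4: [Y]YY[Y]YY[Y]YY[Y]YYXY
Step 5: [Y]YY[Y]YY[Y]YY[Y]YY[Y]YYXY


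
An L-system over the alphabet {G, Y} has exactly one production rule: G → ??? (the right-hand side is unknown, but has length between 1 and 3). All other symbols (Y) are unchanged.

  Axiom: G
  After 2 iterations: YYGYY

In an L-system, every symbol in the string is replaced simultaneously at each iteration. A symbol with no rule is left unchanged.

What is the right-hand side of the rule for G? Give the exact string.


Answer: YGY

Derivation:
Trying G → YGY:
  Step 0: G
  Step 1: YGY
  Step 2: YYGYY
Matches the given result.


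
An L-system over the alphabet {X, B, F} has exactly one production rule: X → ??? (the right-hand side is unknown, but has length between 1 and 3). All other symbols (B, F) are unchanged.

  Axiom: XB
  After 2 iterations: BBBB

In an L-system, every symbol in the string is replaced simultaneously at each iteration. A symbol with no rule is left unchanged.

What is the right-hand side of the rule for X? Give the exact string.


Trying X → BBB:
  Step 0: XB
  Step 1: BBBB
  Step 2: BBBB
Matches the given result.

Answer: BBB


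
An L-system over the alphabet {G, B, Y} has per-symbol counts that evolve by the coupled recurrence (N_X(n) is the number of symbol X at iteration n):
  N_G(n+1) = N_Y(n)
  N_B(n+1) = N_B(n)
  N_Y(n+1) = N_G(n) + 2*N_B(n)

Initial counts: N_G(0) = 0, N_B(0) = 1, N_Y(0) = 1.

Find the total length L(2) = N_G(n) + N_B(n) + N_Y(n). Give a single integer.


Step 0: N_G=0, N_B=1, N_Y=1, L=2
Step 1: N_G=1, N_B=1, N_Y=2, L=4
Step 2: N_G=2, N_B=1, N_Y=3, L=6

Answer: 6


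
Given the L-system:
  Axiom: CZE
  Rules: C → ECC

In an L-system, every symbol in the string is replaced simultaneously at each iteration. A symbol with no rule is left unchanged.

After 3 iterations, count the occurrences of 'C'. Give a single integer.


Answer: 8

Derivation:
Step 0: CZE  (1 'C')
Step 1: ECCZE  (2 'C')
Step 2: EECCECCZE  (4 'C')
Step 3: EEECCECCEECCECCZE  (8 'C')


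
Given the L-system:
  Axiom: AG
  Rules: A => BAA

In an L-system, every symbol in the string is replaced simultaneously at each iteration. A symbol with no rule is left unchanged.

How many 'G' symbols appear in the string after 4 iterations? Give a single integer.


Answer: 1

Derivation:
Step 0: AG  (1 'G')
Step 1: BAAG  (1 'G')
Step 2: BBAABAAG  (1 'G')
Step 3: BBBAABAABBAABAAG  (1 'G')
Step 4: BBBBAABAABBAABAABBBAABAABBAABAAG  (1 'G')


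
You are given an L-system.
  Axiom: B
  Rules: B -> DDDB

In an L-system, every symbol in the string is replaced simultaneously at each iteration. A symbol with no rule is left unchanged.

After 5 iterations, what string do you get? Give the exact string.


Answer: DDDDDDDDDDDDDDDB

Derivation:
Step 0: B
Step 1: DDDB
Step 2: DDDDDDB
Step 3: DDDDDDDDDB
Step 4: DDDDDDDDDDDDB
Step 5: DDDDDDDDDDDDDDDB


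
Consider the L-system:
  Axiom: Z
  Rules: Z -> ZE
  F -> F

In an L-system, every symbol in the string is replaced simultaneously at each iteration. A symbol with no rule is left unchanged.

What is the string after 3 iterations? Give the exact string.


Step 0: Z
Step 1: ZE
Step 2: ZEE
Step 3: ZEEE

Answer: ZEEE


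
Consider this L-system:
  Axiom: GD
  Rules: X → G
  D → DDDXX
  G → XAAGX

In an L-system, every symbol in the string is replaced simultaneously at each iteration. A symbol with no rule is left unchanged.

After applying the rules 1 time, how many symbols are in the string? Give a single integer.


Step 0: length = 2
Step 1: length = 10

Answer: 10


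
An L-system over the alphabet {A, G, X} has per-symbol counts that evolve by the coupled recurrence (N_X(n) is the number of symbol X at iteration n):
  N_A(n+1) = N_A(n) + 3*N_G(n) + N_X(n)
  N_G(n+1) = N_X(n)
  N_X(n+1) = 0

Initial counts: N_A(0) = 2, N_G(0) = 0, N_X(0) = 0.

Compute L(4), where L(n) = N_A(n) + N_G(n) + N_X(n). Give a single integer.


Step 0: N_A=2, N_G=0, N_X=0, L=2
Step 1: N_A=2, N_G=0, N_X=0, L=2
Step 2: N_A=2, N_G=0, N_X=0, L=2
Step 3: N_A=2, N_G=0, N_X=0, L=2
Step 4: N_A=2, N_G=0, N_X=0, L=2

Answer: 2


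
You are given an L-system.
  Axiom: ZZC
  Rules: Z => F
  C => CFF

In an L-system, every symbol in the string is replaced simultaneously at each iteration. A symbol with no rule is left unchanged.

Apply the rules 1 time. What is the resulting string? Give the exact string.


Answer: FFCFF

Derivation:
Step 0: ZZC
Step 1: FFCFF


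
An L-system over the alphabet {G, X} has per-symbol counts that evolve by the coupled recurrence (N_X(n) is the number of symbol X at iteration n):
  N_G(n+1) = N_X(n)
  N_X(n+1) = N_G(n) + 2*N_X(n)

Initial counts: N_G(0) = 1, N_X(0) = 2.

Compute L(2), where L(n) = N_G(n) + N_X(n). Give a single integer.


Answer: 17

Derivation:
Step 0: N_G=1, N_X=2, L=3
Step 1: N_G=2, N_X=5, L=7
Step 2: N_G=5, N_X=12, L=17


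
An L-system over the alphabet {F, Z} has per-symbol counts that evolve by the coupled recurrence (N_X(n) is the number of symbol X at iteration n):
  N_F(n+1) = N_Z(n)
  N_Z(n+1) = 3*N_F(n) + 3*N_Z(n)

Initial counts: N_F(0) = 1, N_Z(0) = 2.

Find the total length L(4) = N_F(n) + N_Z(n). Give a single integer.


Answer: 603

Derivation:
Step 0: N_F=1, N_Z=2, L=3
Step 1: N_F=2, N_Z=9, L=11
Step 2: N_F=9, N_Z=33, L=42
Step 3: N_F=33, N_Z=126, L=159
Step 4: N_F=126, N_Z=477, L=603


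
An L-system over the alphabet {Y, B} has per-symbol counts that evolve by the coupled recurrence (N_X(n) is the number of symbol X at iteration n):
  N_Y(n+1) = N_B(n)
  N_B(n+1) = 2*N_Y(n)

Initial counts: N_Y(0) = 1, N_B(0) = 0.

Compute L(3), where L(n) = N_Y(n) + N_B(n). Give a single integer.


Answer: 4

Derivation:
Step 0: N_Y=1, N_B=0, L=1
Step 1: N_Y=0, N_B=2, L=2
Step 2: N_Y=2, N_B=0, L=2
Step 3: N_Y=0, N_B=4, L=4


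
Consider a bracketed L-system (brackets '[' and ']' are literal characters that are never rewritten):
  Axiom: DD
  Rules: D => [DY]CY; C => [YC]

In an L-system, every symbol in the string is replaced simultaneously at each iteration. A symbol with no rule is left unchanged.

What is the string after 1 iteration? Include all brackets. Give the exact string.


Step 0: DD
Step 1: [DY]CY[DY]CY

Answer: [DY]CY[DY]CY


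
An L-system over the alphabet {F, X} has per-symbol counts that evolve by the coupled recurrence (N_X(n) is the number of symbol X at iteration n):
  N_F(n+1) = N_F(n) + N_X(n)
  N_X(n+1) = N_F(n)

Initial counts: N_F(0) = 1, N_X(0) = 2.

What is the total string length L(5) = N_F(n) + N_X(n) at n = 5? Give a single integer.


Answer: 29

Derivation:
Step 0: N_F=1, N_X=2, L=3
Step 1: N_F=3, N_X=1, L=4
Step 2: N_F=4, N_X=3, L=7
Step 3: N_F=7, N_X=4, L=11
Step 4: N_F=11, N_X=7, L=18
Step 5: N_F=18, N_X=11, L=29


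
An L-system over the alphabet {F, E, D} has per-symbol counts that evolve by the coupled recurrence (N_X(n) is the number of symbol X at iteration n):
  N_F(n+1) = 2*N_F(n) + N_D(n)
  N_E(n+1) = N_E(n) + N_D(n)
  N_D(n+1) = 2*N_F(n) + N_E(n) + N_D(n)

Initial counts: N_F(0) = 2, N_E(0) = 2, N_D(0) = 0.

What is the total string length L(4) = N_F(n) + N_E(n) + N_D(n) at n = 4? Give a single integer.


Step 0: N_F=2, N_E=2, N_D=0, L=4
Step 1: N_F=4, N_E=2, N_D=6, L=12
Step 2: N_F=14, N_E=8, N_D=16, L=38
Step 3: N_F=44, N_E=24, N_D=52, L=120
Step 4: N_F=140, N_E=76, N_D=164, L=380

Answer: 380


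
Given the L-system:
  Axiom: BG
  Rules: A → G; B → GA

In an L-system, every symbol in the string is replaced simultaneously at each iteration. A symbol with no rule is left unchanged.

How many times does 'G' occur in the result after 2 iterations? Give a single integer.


Step 0: BG  (1 'G')
Step 1: GAG  (2 'G')
Step 2: GGG  (3 'G')

Answer: 3


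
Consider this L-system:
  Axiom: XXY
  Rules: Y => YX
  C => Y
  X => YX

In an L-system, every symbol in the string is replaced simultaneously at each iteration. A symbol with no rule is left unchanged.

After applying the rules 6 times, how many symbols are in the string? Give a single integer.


Step 0: length = 3
Step 1: length = 6
Step 2: length = 12
Step 3: length = 24
Step 4: length = 48
Step 5: length = 96
Step 6: length = 192

Answer: 192


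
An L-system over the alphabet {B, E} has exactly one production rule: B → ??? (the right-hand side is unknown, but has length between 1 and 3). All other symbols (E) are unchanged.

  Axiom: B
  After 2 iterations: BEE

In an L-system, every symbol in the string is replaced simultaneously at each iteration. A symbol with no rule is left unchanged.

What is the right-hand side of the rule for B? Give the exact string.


Answer: BE

Derivation:
Trying B → BE:
  Step 0: B
  Step 1: BE
  Step 2: BEE
Matches the given result.


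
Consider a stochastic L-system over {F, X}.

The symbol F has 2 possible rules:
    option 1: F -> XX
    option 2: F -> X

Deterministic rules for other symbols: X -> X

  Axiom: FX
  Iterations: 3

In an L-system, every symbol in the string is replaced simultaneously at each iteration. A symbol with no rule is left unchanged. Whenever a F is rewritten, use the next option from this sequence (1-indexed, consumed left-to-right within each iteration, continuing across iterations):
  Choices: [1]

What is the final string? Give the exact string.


Answer: XXX

Derivation:
Step 0: FX
Step 1: XXX  (used choices [1])
Step 2: XXX  (used choices [])
Step 3: XXX  (used choices [])


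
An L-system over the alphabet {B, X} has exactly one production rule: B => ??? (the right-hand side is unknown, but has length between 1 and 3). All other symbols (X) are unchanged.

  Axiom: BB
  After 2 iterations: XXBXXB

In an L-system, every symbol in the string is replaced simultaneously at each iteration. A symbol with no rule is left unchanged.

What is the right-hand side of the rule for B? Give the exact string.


Trying B => XB:
  Step 0: BB
  Step 1: XBXB
  Step 2: XXBXXB
Matches the given result.

Answer: XB


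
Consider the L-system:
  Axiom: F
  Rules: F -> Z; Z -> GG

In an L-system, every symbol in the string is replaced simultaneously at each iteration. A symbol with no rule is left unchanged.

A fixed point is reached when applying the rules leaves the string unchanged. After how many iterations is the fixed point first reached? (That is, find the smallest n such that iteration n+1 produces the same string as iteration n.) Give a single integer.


Answer: 2

Derivation:
Step 0: F
Step 1: Z
Step 2: GG
Step 3: GG  (unchanged — fixed point at step 2)


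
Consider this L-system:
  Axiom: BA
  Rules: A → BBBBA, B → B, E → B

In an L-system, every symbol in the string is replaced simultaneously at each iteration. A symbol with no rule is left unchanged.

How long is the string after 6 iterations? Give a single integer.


Answer: 26

Derivation:
Step 0: length = 2
Step 1: length = 6
Step 2: length = 10
Step 3: length = 14
Step 4: length = 18
Step 5: length = 22
Step 6: length = 26


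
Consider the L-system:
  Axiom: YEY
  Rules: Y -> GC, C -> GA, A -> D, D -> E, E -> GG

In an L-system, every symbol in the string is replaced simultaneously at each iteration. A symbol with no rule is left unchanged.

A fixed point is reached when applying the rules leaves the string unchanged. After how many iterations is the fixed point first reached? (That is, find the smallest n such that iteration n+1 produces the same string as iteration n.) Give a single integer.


Answer: 5

Derivation:
Step 0: YEY
Step 1: GCGGGC
Step 2: GGAGGGGA
Step 3: GGDGGGGD
Step 4: GGEGGGGE
Step 5: GGGGGGGGGG
Step 6: GGGGGGGGGG  (unchanged — fixed point at step 5)


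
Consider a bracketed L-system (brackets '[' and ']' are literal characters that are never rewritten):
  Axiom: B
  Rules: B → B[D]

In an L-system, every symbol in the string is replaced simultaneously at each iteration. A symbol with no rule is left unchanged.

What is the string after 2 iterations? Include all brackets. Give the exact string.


Answer: B[D][D]

Derivation:
Step 0: B
Step 1: B[D]
Step 2: B[D][D]


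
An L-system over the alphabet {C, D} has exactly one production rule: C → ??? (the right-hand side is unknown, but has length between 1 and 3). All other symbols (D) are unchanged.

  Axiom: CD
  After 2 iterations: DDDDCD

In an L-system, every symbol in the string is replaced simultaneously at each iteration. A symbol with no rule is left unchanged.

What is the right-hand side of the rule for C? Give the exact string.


Answer: DDC

Derivation:
Trying C → DDC:
  Step 0: CD
  Step 1: DDCD
  Step 2: DDDDCD
Matches the given result.


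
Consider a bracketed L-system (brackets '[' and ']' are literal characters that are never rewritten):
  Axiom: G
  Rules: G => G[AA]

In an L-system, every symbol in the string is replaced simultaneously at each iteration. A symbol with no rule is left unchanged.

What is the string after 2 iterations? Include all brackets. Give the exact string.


Answer: G[AA][AA]

Derivation:
Step 0: G
Step 1: G[AA]
Step 2: G[AA][AA]


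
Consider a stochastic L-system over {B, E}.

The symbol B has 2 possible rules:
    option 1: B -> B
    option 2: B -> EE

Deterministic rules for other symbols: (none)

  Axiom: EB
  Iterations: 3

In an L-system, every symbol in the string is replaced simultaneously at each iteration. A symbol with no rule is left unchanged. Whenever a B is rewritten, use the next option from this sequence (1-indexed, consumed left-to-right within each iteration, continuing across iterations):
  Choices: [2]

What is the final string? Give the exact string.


Answer: EEE

Derivation:
Step 0: EB
Step 1: EEE  (used choices [2])
Step 2: EEE  (used choices [])
Step 3: EEE  (used choices [])


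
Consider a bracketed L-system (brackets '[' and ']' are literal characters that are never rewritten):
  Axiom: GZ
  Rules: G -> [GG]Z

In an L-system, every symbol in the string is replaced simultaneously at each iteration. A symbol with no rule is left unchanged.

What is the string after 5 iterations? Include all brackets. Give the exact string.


Answer: [[[[[GG]Z[GG]Z]Z[[GG]Z[GG]Z]Z]Z[[[GG]Z[GG]Z]Z[[GG]Z[GG]Z]Z]Z]Z[[[[GG]Z[GG]Z]Z[[GG]Z[GG]Z]Z]Z[[[GG]Z[GG]Z]Z[[GG]Z[GG]Z]Z]Z]Z]ZZ

Derivation:
Step 0: GZ
Step 1: [GG]ZZ
Step 2: [[GG]Z[GG]Z]ZZ
Step 3: [[[GG]Z[GG]Z]Z[[GG]Z[GG]Z]Z]ZZ
Step 4: [[[[GG]Z[GG]Z]Z[[GG]Z[GG]Z]Z]Z[[[GG]Z[GG]Z]Z[[GG]Z[GG]Z]Z]Z]ZZ
Step 5: [[[[[GG]Z[GG]Z]Z[[GG]Z[GG]Z]Z]Z[[[GG]Z[GG]Z]Z[[GG]Z[GG]Z]Z]Z]Z[[[[GG]Z[GG]Z]Z[[GG]Z[GG]Z]Z]Z[[[GG]Z[GG]Z]Z[[GG]Z[GG]Z]Z]Z]Z]ZZ


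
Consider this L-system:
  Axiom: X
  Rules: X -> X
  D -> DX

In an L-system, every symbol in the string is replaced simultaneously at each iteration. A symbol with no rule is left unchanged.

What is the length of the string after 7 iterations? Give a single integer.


Step 0: length = 1
Step 1: length = 1
Step 2: length = 1
Step 3: length = 1
Step 4: length = 1
Step 5: length = 1
Step 6: length = 1
Step 7: length = 1

Answer: 1


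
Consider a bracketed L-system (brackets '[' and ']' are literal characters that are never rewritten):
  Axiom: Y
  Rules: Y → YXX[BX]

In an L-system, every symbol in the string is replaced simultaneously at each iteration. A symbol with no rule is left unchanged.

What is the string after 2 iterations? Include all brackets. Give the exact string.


Answer: YXX[BX]XX[BX]

Derivation:
Step 0: Y
Step 1: YXX[BX]
Step 2: YXX[BX]XX[BX]


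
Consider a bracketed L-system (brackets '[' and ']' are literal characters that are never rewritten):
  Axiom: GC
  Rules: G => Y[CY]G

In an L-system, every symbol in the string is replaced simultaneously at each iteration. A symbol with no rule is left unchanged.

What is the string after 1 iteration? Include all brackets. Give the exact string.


Answer: Y[CY]GC

Derivation:
Step 0: GC
Step 1: Y[CY]GC


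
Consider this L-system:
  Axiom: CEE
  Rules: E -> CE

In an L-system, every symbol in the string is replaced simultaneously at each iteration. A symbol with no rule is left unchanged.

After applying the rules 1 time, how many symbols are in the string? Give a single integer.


Answer: 5

Derivation:
Step 0: length = 3
Step 1: length = 5


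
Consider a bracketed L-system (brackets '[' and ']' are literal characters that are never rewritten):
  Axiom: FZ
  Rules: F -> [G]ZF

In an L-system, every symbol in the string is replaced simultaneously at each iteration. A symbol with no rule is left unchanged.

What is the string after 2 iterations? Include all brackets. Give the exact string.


Step 0: FZ
Step 1: [G]ZFZ
Step 2: [G]Z[G]ZFZ

Answer: [G]Z[G]ZFZ


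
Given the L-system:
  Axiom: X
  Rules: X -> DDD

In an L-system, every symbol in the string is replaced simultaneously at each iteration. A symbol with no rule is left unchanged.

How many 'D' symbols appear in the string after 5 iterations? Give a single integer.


Answer: 3

Derivation:
Step 0: X  (0 'D')
Step 1: DDD  (3 'D')
Step 2: DDD  (3 'D')
Step 3: DDD  (3 'D')
Step 4: DDD  (3 'D')
Step 5: DDD  (3 'D')


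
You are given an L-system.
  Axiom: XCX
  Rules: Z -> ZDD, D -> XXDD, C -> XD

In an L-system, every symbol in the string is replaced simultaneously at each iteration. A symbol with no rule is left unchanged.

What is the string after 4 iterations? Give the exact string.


Answer: XXXXXXXXDDXXDDXXXXDDXXDDX

Derivation:
Step 0: XCX
Step 1: XXDX
Step 2: XXXXDDX
Step 3: XXXXXXDDXXDDX
Step 4: XXXXXXXXDDXXDDXXXXDDXXDDX


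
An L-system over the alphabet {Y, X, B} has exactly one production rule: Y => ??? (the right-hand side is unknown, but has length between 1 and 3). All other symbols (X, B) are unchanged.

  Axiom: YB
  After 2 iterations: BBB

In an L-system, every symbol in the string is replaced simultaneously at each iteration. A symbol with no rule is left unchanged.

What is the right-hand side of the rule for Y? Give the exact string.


Trying Y => BB:
  Step 0: YB
  Step 1: BBB
  Step 2: BBB
Matches the given result.

Answer: BB


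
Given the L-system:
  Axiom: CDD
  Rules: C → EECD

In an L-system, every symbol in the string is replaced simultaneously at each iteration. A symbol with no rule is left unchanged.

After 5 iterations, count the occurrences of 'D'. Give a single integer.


Step 0: CDD  (2 'D')
Step 1: EECDDD  (3 'D')
Step 2: EEEECDDDD  (4 'D')
Step 3: EEEEEECDDDDD  (5 'D')
Step 4: EEEEEEEECDDDDDD  (6 'D')
Step 5: EEEEEEEEEECDDDDDDD  (7 'D')

Answer: 7


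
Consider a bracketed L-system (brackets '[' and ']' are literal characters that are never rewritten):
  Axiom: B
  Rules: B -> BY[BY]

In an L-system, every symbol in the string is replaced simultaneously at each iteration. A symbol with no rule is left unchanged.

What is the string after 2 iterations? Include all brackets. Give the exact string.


Step 0: B
Step 1: BY[BY]
Step 2: BY[BY]Y[BY[BY]Y]

Answer: BY[BY]Y[BY[BY]Y]


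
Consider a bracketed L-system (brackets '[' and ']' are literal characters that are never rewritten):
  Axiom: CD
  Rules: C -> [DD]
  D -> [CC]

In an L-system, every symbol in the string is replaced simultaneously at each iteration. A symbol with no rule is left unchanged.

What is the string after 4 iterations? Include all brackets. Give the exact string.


Answer: [[[[CC][CC]][[CC][CC]]][[[CC][CC]][[CC][CC]]]][[[[DD][DD]][[DD][DD]]][[[DD][DD]][[DD][DD]]]]

Derivation:
Step 0: CD
Step 1: [DD][CC]
Step 2: [[CC][CC]][[DD][DD]]
Step 3: [[[DD][DD]][[DD][DD]]][[[CC][CC]][[CC][CC]]]
Step 4: [[[[CC][CC]][[CC][CC]]][[[CC][CC]][[CC][CC]]]][[[[DD][DD]][[DD][DD]]][[[DD][DD]][[DD][DD]]]]


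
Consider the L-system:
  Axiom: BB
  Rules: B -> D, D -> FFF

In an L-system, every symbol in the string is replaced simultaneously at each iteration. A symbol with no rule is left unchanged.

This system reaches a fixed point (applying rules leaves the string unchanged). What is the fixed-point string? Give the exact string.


Answer: FFFFFF

Derivation:
Step 0: BB
Step 1: DD
Step 2: FFFFFF
Step 3: FFFFFF  (unchanged — fixed point at step 2)


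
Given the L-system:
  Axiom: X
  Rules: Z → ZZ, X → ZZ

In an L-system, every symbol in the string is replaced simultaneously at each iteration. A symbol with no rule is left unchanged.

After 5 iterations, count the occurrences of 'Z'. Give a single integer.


Answer: 32

Derivation:
Step 0: X  (0 'Z')
Step 1: ZZ  (2 'Z')
Step 2: ZZZZ  (4 'Z')
Step 3: ZZZZZZZZ  (8 'Z')
Step 4: ZZZZZZZZZZZZZZZZ  (16 'Z')
Step 5: ZZZZZZZZZZZZZZZZZZZZZZZZZZZZZZZZ  (32 'Z')


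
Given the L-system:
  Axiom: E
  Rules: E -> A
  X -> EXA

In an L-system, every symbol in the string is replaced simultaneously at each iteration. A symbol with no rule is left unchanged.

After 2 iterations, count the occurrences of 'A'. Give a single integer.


Answer: 1

Derivation:
Step 0: E  (0 'A')
Step 1: A  (1 'A')
Step 2: A  (1 'A')


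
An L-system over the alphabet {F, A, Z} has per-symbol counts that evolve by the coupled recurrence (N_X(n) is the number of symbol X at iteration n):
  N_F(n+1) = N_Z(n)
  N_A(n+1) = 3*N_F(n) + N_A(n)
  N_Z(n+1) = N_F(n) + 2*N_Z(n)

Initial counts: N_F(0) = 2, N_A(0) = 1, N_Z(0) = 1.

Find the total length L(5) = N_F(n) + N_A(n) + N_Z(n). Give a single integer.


Answer: 296

Derivation:
Step 0: N_F=2, N_A=1, N_Z=1, L=4
Step 1: N_F=1, N_A=7, N_Z=4, L=12
Step 2: N_F=4, N_A=10, N_Z=9, L=23
Step 3: N_F=9, N_A=22, N_Z=22, L=53
Step 4: N_F=22, N_A=49, N_Z=53, L=124
Step 5: N_F=53, N_A=115, N_Z=128, L=296


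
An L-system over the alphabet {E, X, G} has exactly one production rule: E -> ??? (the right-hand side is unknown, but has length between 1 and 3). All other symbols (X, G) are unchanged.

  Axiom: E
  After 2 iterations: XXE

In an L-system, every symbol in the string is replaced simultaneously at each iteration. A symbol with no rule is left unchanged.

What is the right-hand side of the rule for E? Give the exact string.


Answer: XE

Derivation:
Trying E -> XE:
  Step 0: E
  Step 1: XE
  Step 2: XXE
Matches the given result.


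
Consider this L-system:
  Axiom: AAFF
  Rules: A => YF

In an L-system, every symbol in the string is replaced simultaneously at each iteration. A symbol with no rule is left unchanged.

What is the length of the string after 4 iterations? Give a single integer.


Step 0: length = 4
Step 1: length = 6
Step 2: length = 6
Step 3: length = 6
Step 4: length = 6

Answer: 6


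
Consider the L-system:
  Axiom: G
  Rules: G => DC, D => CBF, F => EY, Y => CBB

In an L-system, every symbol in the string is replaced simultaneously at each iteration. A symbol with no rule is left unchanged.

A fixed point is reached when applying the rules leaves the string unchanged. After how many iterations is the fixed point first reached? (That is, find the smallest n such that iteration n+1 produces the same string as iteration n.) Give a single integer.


Step 0: G
Step 1: DC
Step 2: CBFC
Step 3: CBEYC
Step 4: CBECBBC
Step 5: CBECBBC  (unchanged — fixed point at step 4)

Answer: 4


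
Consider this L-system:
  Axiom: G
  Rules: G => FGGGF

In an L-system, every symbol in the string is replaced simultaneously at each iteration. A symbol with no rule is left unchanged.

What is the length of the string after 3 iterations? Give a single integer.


Step 0: length = 1
Step 1: length = 5
Step 2: length = 17
Step 3: length = 53

Answer: 53


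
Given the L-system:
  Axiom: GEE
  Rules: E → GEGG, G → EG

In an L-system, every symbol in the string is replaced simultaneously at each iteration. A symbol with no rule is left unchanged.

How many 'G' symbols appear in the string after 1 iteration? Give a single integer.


Answer: 7

Derivation:
Step 0: GEE  (1 'G')
Step 1: EGGEGGGEGG  (7 'G')


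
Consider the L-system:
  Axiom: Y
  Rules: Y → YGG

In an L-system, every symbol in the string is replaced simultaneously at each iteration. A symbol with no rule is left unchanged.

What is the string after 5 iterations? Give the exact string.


Answer: YGGGGGGGGGG

Derivation:
Step 0: Y
Step 1: YGG
Step 2: YGGGG
Step 3: YGGGGGG
Step 4: YGGGGGGGG
Step 5: YGGGGGGGGGG


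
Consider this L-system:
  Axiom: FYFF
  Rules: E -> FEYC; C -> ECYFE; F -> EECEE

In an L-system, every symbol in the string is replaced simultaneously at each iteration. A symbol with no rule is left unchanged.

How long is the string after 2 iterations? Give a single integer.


Step 0: length = 4
Step 1: length = 16
Step 2: length = 64

Answer: 64


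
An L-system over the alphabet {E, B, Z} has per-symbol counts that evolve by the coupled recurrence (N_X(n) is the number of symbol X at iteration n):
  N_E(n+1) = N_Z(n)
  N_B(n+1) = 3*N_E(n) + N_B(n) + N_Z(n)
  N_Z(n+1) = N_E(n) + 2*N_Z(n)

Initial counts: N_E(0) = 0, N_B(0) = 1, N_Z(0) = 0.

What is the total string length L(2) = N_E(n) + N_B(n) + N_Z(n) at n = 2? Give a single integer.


Answer: 1

Derivation:
Step 0: N_E=0, N_B=1, N_Z=0, L=1
Step 1: N_E=0, N_B=1, N_Z=0, L=1
Step 2: N_E=0, N_B=1, N_Z=0, L=1


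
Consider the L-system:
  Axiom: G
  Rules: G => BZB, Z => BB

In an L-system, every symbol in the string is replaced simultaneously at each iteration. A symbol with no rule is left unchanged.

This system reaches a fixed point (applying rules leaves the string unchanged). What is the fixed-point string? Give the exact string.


Step 0: G
Step 1: BZB
Step 2: BBBB
Step 3: BBBB  (unchanged — fixed point at step 2)

Answer: BBBB


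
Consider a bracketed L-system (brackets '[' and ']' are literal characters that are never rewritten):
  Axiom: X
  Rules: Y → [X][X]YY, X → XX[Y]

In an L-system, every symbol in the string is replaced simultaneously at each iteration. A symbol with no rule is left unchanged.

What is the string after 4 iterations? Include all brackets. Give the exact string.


Step 0: X
Step 1: XX[Y]
Step 2: XX[Y]XX[Y][[X][X]YY]
Step 3: XX[Y]XX[Y][[X][X]YY]XX[Y]XX[Y][[X][X]YY][[XX[Y]][XX[Y]][X][X]YY[X][X]YY]
Step 4: XX[Y]XX[Y][[X][X]YY]XX[Y]XX[Y][[X][X]YY][[XX[Y]][XX[Y]][X][X]YY[X][X]YY]XX[Y]XX[Y][[X][X]YY]XX[Y]XX[Y][[X][X]YY][[XX[Y]][XX[Y]][X][X]YY[X][X]YY][[XX[Y]XX[Y][[X][X]YY]][XX[Y]XX[Y][[X][X]YY]][XX[Y]][XX[Y]][X][X]YY[X][X]YY[XX[Y]][XX[Y]][X][X]YY[X][X]YY]

Answer: XX[Y]XX[Y][[X][X]YY]XX[Y]XX[Y][[X][X]YY][[XX[Y]][XX[Y]][X][X]YY[X][X]YY]XX[Y]XX[Y][[X][X]YY]XX[Y]XX[Y][[X][X]YY][[XX[Y]][XX[Y]][X][X]YY[X][X]YY][[XX[Y]XX[Y][[X][X]YY]][XX[Y]XX[Y][[X][X]YY]][XX[Y]][XX[Y]][X][X]YY[X][X]YY[XX[Y]][XX[Y]][X][X]YY[X][X]YY]


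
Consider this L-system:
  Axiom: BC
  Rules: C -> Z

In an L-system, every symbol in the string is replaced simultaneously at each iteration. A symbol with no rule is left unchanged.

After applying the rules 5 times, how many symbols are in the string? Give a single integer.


Step 0: length = 2
Step 1: length = 2
Step 2: length = 2
Step 3: length = 2
Step 4: length = 2
Step 5: length = 2

Answer: 2


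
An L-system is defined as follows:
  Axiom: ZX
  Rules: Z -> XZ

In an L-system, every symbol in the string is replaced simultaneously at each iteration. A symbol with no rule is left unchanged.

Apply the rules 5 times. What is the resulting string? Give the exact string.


Step 0: ZX
Step 1: XZX
Step 2: XXZX
Step 3: XXXZX
Step 4: XXXXZX
Step 5: XXXXXZX

Answer: XXXXXZX


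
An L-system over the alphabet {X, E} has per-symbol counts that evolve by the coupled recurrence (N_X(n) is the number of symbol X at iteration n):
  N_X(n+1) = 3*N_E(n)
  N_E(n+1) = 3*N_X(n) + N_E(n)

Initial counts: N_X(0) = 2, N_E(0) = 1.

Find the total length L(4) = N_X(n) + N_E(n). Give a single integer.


Answer: 460

Derivation:
Step 0: N_X=2, N_E=1, L=3
Step 1: N_X=3, N_E=7, L=10
Step 2: N_X=21, N_E=16, L=37
Step 3: N_X=48, N_E=79, L=127
Step 4: N_X=237, N_E=223, L=460


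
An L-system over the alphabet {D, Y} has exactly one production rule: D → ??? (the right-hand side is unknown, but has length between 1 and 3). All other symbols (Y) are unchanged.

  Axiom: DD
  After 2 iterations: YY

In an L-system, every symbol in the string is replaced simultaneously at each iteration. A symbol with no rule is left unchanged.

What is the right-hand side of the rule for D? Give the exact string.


Answer: Y

Derivation:
Trying D → Y:
  Step 0: DD
  Step 1: YY
  Step 2: YY
Matches the given result.


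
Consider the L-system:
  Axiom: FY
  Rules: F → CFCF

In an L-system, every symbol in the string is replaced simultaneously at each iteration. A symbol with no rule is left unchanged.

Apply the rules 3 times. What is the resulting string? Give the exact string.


Step 0: FY
Step 1: CFCFY
Step 2: CCFCFCCFCFY
Step 3: CCCFCFCCFCFCCCFCFCCFCFY

Answer: CCCFCFCCFCFCCCFCFCCFCFY


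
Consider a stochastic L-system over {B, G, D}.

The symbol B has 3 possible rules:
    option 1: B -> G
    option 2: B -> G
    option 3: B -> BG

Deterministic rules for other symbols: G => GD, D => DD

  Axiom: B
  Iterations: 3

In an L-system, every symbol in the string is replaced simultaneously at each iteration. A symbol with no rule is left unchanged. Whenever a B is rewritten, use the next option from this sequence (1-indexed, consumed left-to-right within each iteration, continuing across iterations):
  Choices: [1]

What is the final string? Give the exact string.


Step 0: B
Step 1: G  (used choices [1])
Step 2: GD  (used choices [])
Step 3: GDDD  (used choices [])

Answer: GDDD


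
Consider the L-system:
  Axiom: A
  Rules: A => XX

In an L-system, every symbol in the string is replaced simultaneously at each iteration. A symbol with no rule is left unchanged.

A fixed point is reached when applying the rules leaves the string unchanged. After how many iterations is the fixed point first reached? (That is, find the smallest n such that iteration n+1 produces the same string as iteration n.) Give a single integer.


Answer: 1

Derivation:
Step 0: A
Step 1: XX
Step 2: XX  (unchanged — fixed point at step 1)


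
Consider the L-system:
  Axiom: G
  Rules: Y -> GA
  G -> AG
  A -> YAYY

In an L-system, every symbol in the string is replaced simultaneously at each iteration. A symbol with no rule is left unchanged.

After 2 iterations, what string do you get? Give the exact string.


Step 0: G
Step 1: AG
Step 2: YAYYAG

Answer: YAYYAG


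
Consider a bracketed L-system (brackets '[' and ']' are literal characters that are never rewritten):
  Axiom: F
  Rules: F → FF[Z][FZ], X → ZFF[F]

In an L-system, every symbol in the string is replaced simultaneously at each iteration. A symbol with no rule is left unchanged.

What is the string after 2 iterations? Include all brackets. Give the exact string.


Answer: FF[Z][FZ]FF[Z][FZ][Z][FF[Z][FZ]Z]

Derivation:
Step 0: F
Step 1: FF[Z][FZ]
Step 2: FF[Z][FZ]FF[Z][FZ][Z][FF[Z][FZ]Z]


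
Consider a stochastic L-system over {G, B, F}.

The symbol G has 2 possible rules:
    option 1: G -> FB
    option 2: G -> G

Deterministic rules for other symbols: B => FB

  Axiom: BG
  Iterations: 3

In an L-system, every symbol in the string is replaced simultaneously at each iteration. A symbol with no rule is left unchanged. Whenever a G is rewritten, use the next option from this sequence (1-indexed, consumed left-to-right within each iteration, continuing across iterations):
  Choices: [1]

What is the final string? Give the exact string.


Step 0: BG
Step 1: FBFB  (used choices [1])
Step 2: FFBFFB  (used choices [])
Step 3: FFFBFFFB  (used choices [])

Answer: FFFBFFFB


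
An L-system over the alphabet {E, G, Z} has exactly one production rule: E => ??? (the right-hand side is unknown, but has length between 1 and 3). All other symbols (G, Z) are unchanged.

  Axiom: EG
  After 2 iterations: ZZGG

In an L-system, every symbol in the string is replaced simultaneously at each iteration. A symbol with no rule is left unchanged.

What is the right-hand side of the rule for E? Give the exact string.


Trying E => ZZG:
  Step 0: EG
  Step 1: ZZGG
  Step 2: ZZGG
Matches the given result.

Answer: ZZG


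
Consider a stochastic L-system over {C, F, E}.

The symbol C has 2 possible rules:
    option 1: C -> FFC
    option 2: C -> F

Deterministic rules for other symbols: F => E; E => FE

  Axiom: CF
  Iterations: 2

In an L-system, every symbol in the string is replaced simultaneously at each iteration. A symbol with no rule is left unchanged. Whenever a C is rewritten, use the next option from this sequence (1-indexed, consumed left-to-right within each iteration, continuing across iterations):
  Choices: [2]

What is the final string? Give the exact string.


Step 0: CF
Step 1: FE  (used choices [2])
Step 2: EFE  (used choices [])

Answer: EFE


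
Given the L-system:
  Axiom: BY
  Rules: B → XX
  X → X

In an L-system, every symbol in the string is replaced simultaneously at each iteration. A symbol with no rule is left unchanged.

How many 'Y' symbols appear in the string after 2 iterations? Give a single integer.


Answer: 1

Derivation:
Step 0: BY  (1 'Y')
Step 1: XXY  (1 'Y')
Step 2: XXY  (1 'Y')


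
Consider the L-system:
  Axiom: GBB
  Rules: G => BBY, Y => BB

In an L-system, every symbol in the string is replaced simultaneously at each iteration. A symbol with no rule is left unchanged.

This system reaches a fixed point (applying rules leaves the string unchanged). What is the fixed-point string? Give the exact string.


Answer: BBBBBB

Derivation:
Step 0: GBB
Step 1: BBYBB
Step 2: BBBBBB
Step 3: BBBBBB  (unchanged — fixed point at step 2)


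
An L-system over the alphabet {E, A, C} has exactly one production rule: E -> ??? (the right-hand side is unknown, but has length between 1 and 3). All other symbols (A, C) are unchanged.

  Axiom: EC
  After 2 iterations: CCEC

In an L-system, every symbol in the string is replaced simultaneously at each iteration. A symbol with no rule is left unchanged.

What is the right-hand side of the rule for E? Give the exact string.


Answer: CE

Derivation:
Trying E -> CE:
  Step 0: EC
  Step 1: CEC
  Step 2: CCEC
Matches the given result.


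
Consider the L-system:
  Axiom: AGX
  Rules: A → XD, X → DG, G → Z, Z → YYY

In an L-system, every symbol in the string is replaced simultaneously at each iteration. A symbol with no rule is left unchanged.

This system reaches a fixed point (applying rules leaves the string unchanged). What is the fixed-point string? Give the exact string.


Answer: DYYYDYYYDYYY

Derivation:
Step 0: AGX
Step 1: XDZDG
Step 2: DGDYYYDZ
Step 3: DZDYYYDYYY
Step 4: DYYYDYYYDYYY
Step 5: DYYYDYYYDYYY  (unchanged — fixed point at step 4)


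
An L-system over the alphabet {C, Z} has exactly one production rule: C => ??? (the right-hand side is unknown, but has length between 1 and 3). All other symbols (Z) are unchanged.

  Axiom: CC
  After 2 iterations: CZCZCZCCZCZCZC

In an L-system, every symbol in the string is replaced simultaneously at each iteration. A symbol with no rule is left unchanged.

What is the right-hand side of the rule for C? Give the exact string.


Trying C => CZC:
  Step 0: CC
  Step 1: CZCCZC
  Step 2: CZCZCZCCZCZCZC
Matches the given result.

Answer: CZC


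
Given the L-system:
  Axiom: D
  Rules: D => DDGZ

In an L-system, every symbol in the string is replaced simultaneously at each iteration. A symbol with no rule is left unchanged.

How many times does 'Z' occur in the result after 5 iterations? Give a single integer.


Answer: 31

Derivation:
Step 0: D  (0 'Z')
Step 1: DDGZ  (1 'Z')
Step 2: DDGZDDGZGZ  (3 'Z')
Step 3: DDGZDDGZGZDDGZDDGZGZGZ  (7 'Z')
Step 4: DDGZDDGZGZDDGZDDGZGZGZDDGZDDGZGZDDGZDDGZGZGZGZ  (15 'Z')
Step 5: DDGZDDGZGZDDGZDDGZGZGZDDGZDDGZGZDDGZDDGZGZGZGZDDGZDDGZGZDDGZDDGZGZGZDDGZDDGZGZDDGZDDGZGZGZGZGZ  (31 'Z')
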